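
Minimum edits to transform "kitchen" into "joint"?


Word 1: "kitchen" (length 7)
Word 2: "joint" (length 5)
One optimal edit sequence (insert/delete/substitute each cost 1):
  1. delete 'k'  (+1)
  2. delete 'i'  (+1)
  3. substitute 't' -> 'j'  (+1)
  4. substitute 'c' -> 'o'  (+1)
  5. substitute 'h' -> 'i'  (+1)
  6. substitute 'e' -> 'n'  (+1)
  7. substitute 'n' -> 't'  (+1)
Total edit operations: 7
Edit distance = 7


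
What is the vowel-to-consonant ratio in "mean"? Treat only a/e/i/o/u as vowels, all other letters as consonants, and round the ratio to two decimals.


Word: "mean"
Vowels (a,e,i,o,u): 2
Consonants: 2
Ratio = 2/2
= 1.00


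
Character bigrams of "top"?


Word: "top" (length 3)
Number of bigrams = 3 - 2 + 1 = 2
  Position 0: "to"
  Position 1: "op"
Bigrams = "to", "op"


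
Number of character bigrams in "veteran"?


Word: "veteran" (length 7)
Number of 2-grams = length - 2 + 1 = 7 - 2 + 1
= 6


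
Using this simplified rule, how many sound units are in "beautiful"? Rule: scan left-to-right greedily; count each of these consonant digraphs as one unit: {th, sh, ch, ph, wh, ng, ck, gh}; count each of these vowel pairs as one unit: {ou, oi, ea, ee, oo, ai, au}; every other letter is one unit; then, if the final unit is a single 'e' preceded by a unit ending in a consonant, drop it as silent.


Word: "beautiful" (9 letters)
Left-to-right scan:
  [1] 'b' (letter)
  [2] 'ea' (vowel-pair)
  [3] 'u' (letter)
  [4] 't' (letter)
  [5] 'i' (letter)
  [6] 'f' (letter)
  [7] 'u' (letter)
  [8] 'l' (letter)
Units from scan: 8
Sound units = 8 units


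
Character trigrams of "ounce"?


Word: "ounce" (length 5)
Number of trigrams = 5 - 3 + 1 = 3
  Position 0: "oun"
  Position 1: "unc"
  Position 2: "nce"
Trigrams = "oun", "unc", "nce"


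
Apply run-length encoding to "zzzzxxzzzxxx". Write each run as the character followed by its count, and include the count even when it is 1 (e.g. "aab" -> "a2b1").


String: "zzzzxxzzzxxx"
Scanning for consecutive runs:
  'z' x 4
  'x' x 2
  'z' x 3
  'x' x 3
RLE = "z4x2z3x3"


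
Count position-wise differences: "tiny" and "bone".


Comparing character by character (same length = 4):
  Pos 0: 't' vs 'b' !=
  Pos 1: 'i' vs 'o' !=
  Pos 2: 'n' vs 'n' =
  Pos 3: 'y' vs 'e' !=
Hamming distance = 3


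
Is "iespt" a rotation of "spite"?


Word: "spite", Candidate: "iespt"
Method: check if candidate is substring of word+word
"spitespite" contains "iespt"? No
Is rotation = No


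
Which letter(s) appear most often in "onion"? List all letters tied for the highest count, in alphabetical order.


Word: "onion"
Letter counts:
  'i': 1
  'n': 2
  'o': 2
Maximum count = 2
Most frequent = 'n', 'o' (2 times each)


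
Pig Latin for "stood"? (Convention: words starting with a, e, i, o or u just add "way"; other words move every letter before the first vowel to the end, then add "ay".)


Word: "stood"
Starts with consonant(s) → move to end, add 'ay'
Consonant cluster: "st"
Pig Latin = "oodstay"


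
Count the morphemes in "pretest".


Word: "pretest"
Morphemes: pre- / test
Each morpheme carries meaning
= 2 morphemes


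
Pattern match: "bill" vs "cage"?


Pattern of "bill": [0, 1, 2, 2]
Pattern of "cage": [0, 1, 2, 3]
Patterns do not match
Same pattern = No


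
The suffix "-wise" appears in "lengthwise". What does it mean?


Suffix: -wise
As in: lengthwise -> length + -wise
Meaning = in the manner of


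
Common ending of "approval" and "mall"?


Word 1: "approval"
Word 2: "mall"
Comparing from end:
  Pos -1: 'l' == 'l'
  Pos -2: 'a' != 'l' (stop)
LCS = "l" (length 1)


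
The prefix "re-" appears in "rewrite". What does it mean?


Prefix: re-
Example: rewrite = re- + write
Meaning = again


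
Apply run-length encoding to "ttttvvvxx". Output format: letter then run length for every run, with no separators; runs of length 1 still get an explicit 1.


String: "ttttvvvxx"
Scanning for consecutive runs:
  't' x 4
  'v' x 3
  'x' x 2
RLE = "t4v3x2"


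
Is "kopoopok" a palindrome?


Word: "kopoopok"
Reversed: "kopoopok"
Forward == Backward? kopoopok == kopoopok
Palindrome = Yes


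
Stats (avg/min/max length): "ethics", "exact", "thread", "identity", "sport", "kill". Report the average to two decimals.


Lengths: "ethics"=6, "exact"=5, "thread"=6, "identity"=8, "sport"=5, "kill"=4
Sum = 34, Count = 6
Average = 34/6 = 5.67
= avg=5.67, min=4, max=8


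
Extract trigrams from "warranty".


Word: "warranty" (length 8)
Number of trigrams = 8 - 3 + 1 = 6
  Position 0: "war"
  Position 1: "arr"
  Position 2: "rra"
  Position 3: "ran"
  Position 4: "ant"
  Position 5: "nty"
Trigrams = "war", "arr", "rra", "ran", "ant", "nty"


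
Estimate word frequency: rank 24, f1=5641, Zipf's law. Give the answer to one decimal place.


Zipf's law: f(r) = f(1) / r
f(1) = 5641
f(24) = 5641 / 24
= 235.0 occurrences


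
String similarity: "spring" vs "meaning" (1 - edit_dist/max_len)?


Word 1: "spring" (length 6)
Word 2: "meaning" (length 7)
One optimal edit sequence:
  1. insert 'm'  (+1)
  2. substitute 's' -> 'e'  (+1)
  3. substitute 'p' -> 'a'  (+1)
  4. substitute 'r' -> 'n'  (+1)
  5. keep 'i'
  6. keep 'n'
  7. keep 'g'
Edit distance = 4
Max length = max(6, 7) = 7
Similarity = 1 - 4/7
= 0.4286


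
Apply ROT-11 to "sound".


Word: "sound"
Shift: 11
Each letter → (letter + shift) mod 26:
  's' (18) + 11 = 3 → 'd'
  'o' (14) + 11 = 25 → 'z'
  'u' (20) + 11 = 5 → 'f'
  'n' (13) + 11 = 24 → 'y'
  'd' (3) + 11 = 14 → 'o'
Result = "dzfyo"


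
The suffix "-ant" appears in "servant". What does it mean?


Suffix: -ant
As in: servant -> serve + -ant, with a spelling change
Meaning = one who / that which


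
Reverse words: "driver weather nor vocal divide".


Original: "driver weather nor vocal divide"
Words (1..n): driver | weather | nor | vocal | divide
Reversed (n..1): divide | vocal | nor | weather | driver
Result = "divide vocal nor weather driver"


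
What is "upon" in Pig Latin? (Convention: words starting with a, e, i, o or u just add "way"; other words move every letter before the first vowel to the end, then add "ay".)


Word: "upon"
Starts with vowel → add 'way'
Pig Latin = "uponway"


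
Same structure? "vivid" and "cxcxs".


Pattern of "vivid": [0, 1, 0, 1, 2]
Pattern of "cxcxs": [0, 1, 0, 1, 2]
Patterns match
Same pattern = Yes


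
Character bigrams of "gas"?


Word: "gas" (length 3)
Number of bigrams = 3 - 2 + 1 = 2
  Position 0: "ga"
  Position 1: "as"
Bigrams = "ga", "as"


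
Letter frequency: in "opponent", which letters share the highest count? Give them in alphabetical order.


Word: "opponent"
Letter counts:
  'e': 1
  'n': 2
  'o': 2
  'p': 2
  't': 1
Maximum count = 2
Most frequent = 'n', 'o', 'p' (2 times each)


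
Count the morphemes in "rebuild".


Word: "rebuild"
Morphemes: re- | build
Each morpheme carries meaning
= 2 morphemes


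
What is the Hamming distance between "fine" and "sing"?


Comparing character by character (same length = 4):
  Pos 0: 'f' vs 's' !=
  Pos 1: 'i' vs 'i' =
  Pos 2: 'n' vs 'n' =
  Pos 3: 'e' vs 'g' !=
Hamming distance = 2


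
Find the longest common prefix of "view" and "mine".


Word 1: "view"
Word 2: "mine"
Comparing from start:
  Pos 0: 'v' != 'm' (stop)
LCP = "" (length 0)


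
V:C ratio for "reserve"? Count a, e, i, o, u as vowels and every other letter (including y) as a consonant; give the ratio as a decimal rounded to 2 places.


Word: "reserve"
Vowels (a,e,i,o,u): 3
Consonants: 4
Ratio = 3/4
= 0.75


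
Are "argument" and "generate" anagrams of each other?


Word 1: "argument" → sorted: aegmnrtu
Word 2: "generate" → sorted: aeeegnrt
Same letters? aegmnrtu != aeeegnrt
Anagram = No


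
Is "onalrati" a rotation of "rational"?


Word: "rational", Candidate: "onalrati"
Method: check if candidate is substring of word+word
"rationalrational" contains "onalrati"? Yes
Is rotation = Yes


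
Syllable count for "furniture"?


Word: "furniture"
Syllable breakdown: fur / ni / ture
Counting: 3 parts
= 3 syllables


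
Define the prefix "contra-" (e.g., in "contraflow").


Prefix: contra-
As in: contraflow -> contra- + flow
Meaning = against


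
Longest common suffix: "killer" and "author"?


Word 1: "killer"
Word 2: "author"
Comparing from end:
  Pos -1: 'r' == 'r'
  Pos -2: 'e' != 'o' (stop)
LCS = "r" (length 1)


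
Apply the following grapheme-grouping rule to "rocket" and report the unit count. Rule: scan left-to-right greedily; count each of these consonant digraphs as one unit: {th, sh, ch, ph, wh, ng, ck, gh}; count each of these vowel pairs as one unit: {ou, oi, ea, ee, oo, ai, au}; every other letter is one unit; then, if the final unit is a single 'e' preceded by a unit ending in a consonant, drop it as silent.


Word: "rocket" (6 letters)
Left-to-right scan:
  (1) 'r' (letter)
  (2) 'o' (letter)
  (3) 'ck' (digraph)
  (4) 'e' (letter)
  (5) 't' (letter)
Units from scan: 5
Sound units = 5 units


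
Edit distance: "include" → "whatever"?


Word 1: "include" (length 7)
Word 2: "whatever" (length 8)
One optimal edit sequence (insert/delete/substitute each cost 1):
  1. substitute 'i' -> 'w'  (+1)
  2. substitute 'n' -> 'h'  (+1)
  3. substitute 'c' -> 'a'  (+1)
  4. substitute 'l' -> 't'  (+1)
  5. substitute 'u' -> 'e'  (+1)
  6. substitute 'd' -> 'v'  (+1)
  7. keep 'e'
  8. insert 'r'  (+1)
Total edit operations: 7
Edit distance = 7


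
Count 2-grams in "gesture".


Word: "gesture" (length 7)
Number of 2-grams = length - 2 + 1 = 7 - 2 + 1
= 6


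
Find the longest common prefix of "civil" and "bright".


Word 1: "civil"
Word 2: "bright"
Comparing from start:
  Pos 0: 'c' != 'b' (stop)
LCP = "" (length 0)


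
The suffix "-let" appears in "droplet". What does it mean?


Suffix: -let
Example: droplet = drop + -let
Meaning = small


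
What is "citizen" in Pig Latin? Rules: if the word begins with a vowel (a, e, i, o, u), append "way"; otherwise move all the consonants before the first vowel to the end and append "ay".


Word: "citizen"
Starts with consonant(s) → move to end, add 'ay'
Consonant cluster: "c"
Pig Latin = "itizencay"


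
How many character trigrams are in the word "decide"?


Word: "decide" (length 6)
Number of 3-grams = length - 3 + 1 = 6 - 3 + 1
= 4


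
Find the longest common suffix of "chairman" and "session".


Word 1: "chairman"
Word 2: "session"
Comparing from end:
  Pos -1: 'n' == 'n'
  Pos -2: 'a' != 'o' (stop)
LCS = "n" (length 1)


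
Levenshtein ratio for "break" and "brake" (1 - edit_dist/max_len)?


Word 1: "break" (length 5)
Word 2: "brake" (length 5)
One optimal edit sequence:
  1. keep 'b'
  2. keep 'r'
  3. delete 'e'  (+1)
  4. keep 'a'
  5. keep 'k'
  6. insert 'e'  (+1)
Edit distance = 2
Max length = max(5, 5) = 5
Similarity = 1 - 2/5
= 0.6000


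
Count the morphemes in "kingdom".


Word: "kingdom"
Morphemes: king + -dom
Each morpheme carries meaning
= 2 morphemes


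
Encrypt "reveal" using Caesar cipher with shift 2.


Word: "reveal"
Shift: 2
Each letter → (letter + shift) mod 26:
  'r' (17) + 2 = 19 → 't'
  'e' (4) + 2 = 6 → 'g'
  'v' (21) + 2 = 23 → 'x'
  'e' (4) + 2 = 6 → 'g'
  'a' (0) + 2 = 2 → 'c'
  'l' (11) + 2 = 13 → 'n'
Result = "tgxgcn"


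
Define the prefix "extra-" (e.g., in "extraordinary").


Prefix: extra-
Example: extraordinary (extra- + ordinary)
Meaning = beyond


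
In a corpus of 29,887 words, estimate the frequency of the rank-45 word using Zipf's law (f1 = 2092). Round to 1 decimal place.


Zipf's law: f(r) = f(1) / r
f(1) = 2092
f(45) = 2092 / 45
= 46.5 occurrences


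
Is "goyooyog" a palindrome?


Word: "goyooyog"
Reversed: "goyooyog"
Forward == Backward? goyooyog == goyooyog
Palindrome = Yes


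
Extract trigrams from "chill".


Word: "chill" (length 5)
Number of trigrams = 5 - 3 + 1 = 3
  Position 0: "chi"
  Position 1: "hil"
  Position 2: "ill"
Trigrams = "chi", "hil", "ill"


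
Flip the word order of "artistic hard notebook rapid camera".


Original: "artistic hard notebook rapid camera"
Words (1..n): artistic | hard | notebook | rapid | camera
Reversed (n..1): camera | rapid | notebook | hard | artistic
Result = "camera rapid notebook hard artistic"


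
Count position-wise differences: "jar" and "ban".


Comparing character by character (same length = 3):
  Pos 0: 'j' vs 'b' !=
  Pos 1: 'a' vs 'a' =
  Pos 2: 'r' vs 'n' !=
Hamming distance = 2


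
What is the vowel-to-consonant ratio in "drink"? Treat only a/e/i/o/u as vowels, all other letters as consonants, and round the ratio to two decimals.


Word: "drink"
Vowels (a,e,i,o,u): 1
Consonants: 4
Ratio = 1/4
= 0.25


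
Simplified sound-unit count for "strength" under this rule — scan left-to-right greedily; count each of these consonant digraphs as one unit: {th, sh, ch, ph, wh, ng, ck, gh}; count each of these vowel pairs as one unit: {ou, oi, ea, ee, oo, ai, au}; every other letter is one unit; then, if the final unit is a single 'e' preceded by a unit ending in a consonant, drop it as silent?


Word: "strength" (8 letters)
Left-to-right scan:
  [1] 's' (letter)
  [2] 't' (letter)
  [3] 'r' (letter)
  [4] 'e' (letter)
  [5] 'ng' (digraph)
  [6] 'th' (digraph)
Units from scan: 6
Sound units = 6 units


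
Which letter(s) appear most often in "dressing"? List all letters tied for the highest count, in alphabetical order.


Word: "dressing"
Letter counts:
  'd': 1
  'e': 1
  'g': 1
  'i': 1
  'n': 1
  'r': 1
  's': 2
Maximum count = 2
Most frequent = 's' (2 times each)


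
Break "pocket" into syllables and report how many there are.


Word: "pocket"
Syllable breakdown: pock | et
Counting: 2 parts
= 2 syllables


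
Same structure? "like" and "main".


Pattern of "like": [0, 1, 2, 3]
Pattern of "main": [0, 1, 2, 3]
Patterns match
Same pattern = Yes


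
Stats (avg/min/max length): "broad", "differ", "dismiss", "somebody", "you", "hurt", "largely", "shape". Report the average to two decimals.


Lengths: "broad"=5, "differ"=6, "dismiss"=7, "somebody"=8, "you"=3, "hurt"=4, "largely"=7, "shape"=5
Sum = 45, Count = 8
Average = 45/8 = 5.63
= avg=5.63, min=3, max=8


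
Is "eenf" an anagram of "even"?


Word 1: "even" → sorted: eenv
Word 2: "eenf" → sorted: eefn
Same letters? eenv != eefn
Anagram = No


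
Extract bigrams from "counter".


Word: "counter" (length 7)
Number of bigrams = 7 - 2 + 1 = 6
  Position 0: "co"
  Position 1: "ou"
  Position 2: "un"
  Position 3: "nt"
  Position 4: "te"
  Position 5: "er"
Bigrams = "co", "ou", "un", "nt", "te", "er"


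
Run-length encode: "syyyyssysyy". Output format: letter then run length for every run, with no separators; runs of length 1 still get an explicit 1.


String: "syyyyssysyy"
Scanning for consecutive runs:
  's' x 1
  'y' x 4
  's' x 2
  'y' x 1
  's' x 1
  'y' x 2
RLE = "s1y4s2y1s1y2"


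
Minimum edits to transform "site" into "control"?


Word 1: "site" (length 4)
Word 2: "control" (length 7)
One optimal edit sequence (insert/delete/substitute each cost 1):
  1. insert 'c'  (+1)
  2. substitute 's' -> 'o'  (+1)
  3. substitute 'i' -> 'n'  (+1)
  4. keep 't'
  5. insert 'r'  (+1)
  6. insert 'o'  (+1)
  7. substitute 'e' -> 'l'  (+1)
Total edit operations: 6
Edit distance = 6


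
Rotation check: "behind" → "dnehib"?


Word: "behind", Candidate: "dnehib"
Method: check if candidate is substring of word+word
"behindbehind" contains "dnehib"? No
Is rotation = No


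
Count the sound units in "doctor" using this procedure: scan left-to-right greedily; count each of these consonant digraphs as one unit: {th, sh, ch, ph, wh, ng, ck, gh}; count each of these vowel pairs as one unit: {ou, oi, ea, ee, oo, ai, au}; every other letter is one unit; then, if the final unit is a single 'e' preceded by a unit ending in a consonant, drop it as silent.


Word: "doctor" (6 letters)
Left-to-right scan:
  (1) 'd' (letter)
  (2) 'o' (letter)
  (3) 'c' (letter)
  (4) 't' (letter)
  (5) 'o' (letter)
  (6) 'r' (letter)
Units from scan: 6
Sound units = 6 units


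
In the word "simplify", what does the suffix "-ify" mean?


Suffix: -ify
Example: simplify = simple + -ify, with a spelling change
Meaning = to make


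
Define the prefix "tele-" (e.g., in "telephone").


Prefix: tele-
Example: telephone (tele- + phone)
Meaning = distant


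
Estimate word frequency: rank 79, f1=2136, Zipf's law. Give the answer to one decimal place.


Zipf's law: f(r) = f(1) / r
f(1) = 2136
f(79) = 2136 / 79
= 27.0 occurrences


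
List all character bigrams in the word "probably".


Word: "probably" (length 8)
Number of bigrams = 8 - 2 + 1 = 7
  Position 0: "pr"
  Position 1: "ro"
  Position 2: "ob"
  Position 3: "ba"
  Position 4: "ab"
  Position 5: "bl"
  Position 6: "ly"
Bigrams = "pr", "ro", "ob", "ba", "ab", "bl", "ly"


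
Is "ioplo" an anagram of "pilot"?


Word 1: "pilot" → sorted: ilopt
Word 2: "ioplo" → sorted: iloop
Same letters? ilopt != iloop
Anagram = No


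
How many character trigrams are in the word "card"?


Word: "card" (length 4)
Number of 3-grams = length - 3 + 1 = 4 - 3 + 1
= 2


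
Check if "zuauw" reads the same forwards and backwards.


Word: "zuauw"
Reversed: "wuauz"
Forward == Backward? zuauw != wuauz
Palindrome = No


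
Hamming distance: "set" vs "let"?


Comparing character by character (same length = 3):
  Pos 0: 's' vs 'l' !=
  Pos 1: 'e' vs 'e' =
  Pos 2: 't' vs 't' =
Hamming distance = 1


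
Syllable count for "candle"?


Word: "candle"
Syllable breakdown: can / dle
Counting: 2 parts
= 2 syllables


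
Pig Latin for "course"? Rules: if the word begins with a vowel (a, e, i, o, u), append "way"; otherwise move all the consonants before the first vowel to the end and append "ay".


Word: "course"
Starts with consonant(s) → move to end, add 'ay'
Consonant cluster: "c"
Pig Latin = "oursecay"


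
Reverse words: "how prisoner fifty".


Original: "how prisoner fifty"
Words (1..n): how | prisoner | fifty
Reversed (n..1): fifty | prisoner | how
Result = "fifty prisoner how"


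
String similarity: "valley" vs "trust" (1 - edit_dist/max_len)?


Word 1: "valley" (length 6)
Word 2: "trust" (length 5)
One optimal edit sequence:
  1. delete 'v'  (+1)
  2. substitute 'a' -> 't'  (+1)
  3. substitute 'l' -> 'r'  (+1)
  4. substitute 'l' -> 'u'  (+1)
  5. substitute 'e' -> 's'  (+1)
  6. substitute 'y' -> 't'  (+1)
Edit distance = 6
Max length = max(6, 5) = 6
Similarity = 1 - 6/6
= 0.0000


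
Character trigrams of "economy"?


Word: "economy" (length 7)
Number of trigrams = 7 - 3 + 1 = 5
  Position 0: "eco"
  Position 1: "con"
  Position 2: "ono"
  Position 3: "nom"
  Position 4: "omy"
Trigrams = "eco", "con", "ono", "nom", "omy"


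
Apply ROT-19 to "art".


Word: "art"
Shift: 19
Each letter → (letter + shift) mod 26:
  'a' (0) + 19 = 19 → 't'
  'r' (17) + 19 = 10 → 'k'
  't' (19) + 19 = 12 → 'm'
Result = "tkm"


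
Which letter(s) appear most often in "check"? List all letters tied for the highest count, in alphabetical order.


Word: "check"
Letter counts:
  'c': 2
  'e': 1
  'h': 1
  'k': 1
Maximum count = 2
Most frequent = 'c' (2 times each)


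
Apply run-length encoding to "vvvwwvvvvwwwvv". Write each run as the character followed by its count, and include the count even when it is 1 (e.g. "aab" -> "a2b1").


String: "vvvwwvvvvwwwvv"
Scanning for consecutive runs:
  'v' x 3
  'w' x 2
  'v' x 4
  'w' x 3
  'v' x 2
RLE = "v3w2v4w3v2"


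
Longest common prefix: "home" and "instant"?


Word 1: "home"
Word 2: "instant"
Comparing from start:
  Pos 0: 'h' != 'i' (stop)
LCP = "" (length 0)


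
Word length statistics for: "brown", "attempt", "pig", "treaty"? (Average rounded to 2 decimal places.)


Lengths: "brown"=5, "attempt"=7, "pig"=3, "treaty"=6
Sum = 21, Count = 4
Average = 21/4 = 5.25
= avg=5.25, min=3, max=7


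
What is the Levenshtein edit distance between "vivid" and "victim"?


Word 1: "vivid" (length 5)
Word 2: "victim" (length 6)
One optimal edit sequence (insert/delete/substitute each cost 1):
  1. keep 'v'
  2. keep 'i'
  3. insert 'c'  (+1)
  4. substitute 'v' -> 't'  (+1)
  5. keep 'i'
  6. substitute 'd' -> 'm'  (+1)
Total edit operations: 3
Edit distance = 3


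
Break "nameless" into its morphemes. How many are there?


Word: "nameless"
Morphemes: name / -less
Each morpheme carries meaning
= 2 morphemes


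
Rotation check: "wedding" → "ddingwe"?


Word: "wedding", Candidate: "ddingwe"
Method: check if candidate is substring of word+word
"weddingwedding" contains "ddingwe"? Yes
Is rotation = Yes


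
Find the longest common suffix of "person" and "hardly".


Word 1: "person"
Word 2: "hardly"
Comparing from end:
  Pos -1: 'n' != 'y' (stop)
LCS = "" (length 0)


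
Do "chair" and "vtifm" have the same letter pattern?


Pattern of "chair": [0, 1, 2, 3, 4]
Pattern of "vtifm": [0, 1, 2, 3, 4]
Patterns match
Same pattern = Yes


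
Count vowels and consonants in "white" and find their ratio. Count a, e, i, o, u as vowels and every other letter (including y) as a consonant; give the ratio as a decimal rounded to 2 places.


Word: "white"
Vowels (a,e,i,o,u): 2
Consonants: 3
Ratio = 2/3
= 0.67


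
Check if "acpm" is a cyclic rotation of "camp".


Word: "camp", Candidate: "acpm"
Method: check if candidate is substring of word+word
"campcamp" contains "acpm"? No
Is rotation = No


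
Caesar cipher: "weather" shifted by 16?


Word: "weather"
Shift: 16
Each letter → (letter + shift) mod 26:
  'w' (22) + 16 = 12 → 'm'
  'e' (4) + 16 = 20 → 'u'
  'a' (0) + 16 = 16 → 'q'
  't' (19) + 16 = 9 → 'j'
  'h' (7) + 16 = 23 → 'x'
  'e' (4) + 16 = 20 → 'u'
  'r' (17) + 16 = 7 → 'h'
Result = "muqjxuh"


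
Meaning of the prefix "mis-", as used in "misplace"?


Prefix: mis-
As in: misplace -> mis- + place
Meaning = wrongly


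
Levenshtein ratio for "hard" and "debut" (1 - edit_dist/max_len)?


Word 1: "hard" (length 4)
Word 2: "debut" (length 5)
One optimal edit sequence:
  1. insert 'd'  (+1)
  2. substitute 'h' -> 'e'  (+1)
  3. substitute 'a' -> 'b'  (+1)
  4. substitute 'r' -> 'u'  (+1)
  5. substitute 'd' -> 't'  (+1)
Edit distance = 5
Max length = max(4, 5) = 5
Similarity = 1 - 5/5
= 0.0000


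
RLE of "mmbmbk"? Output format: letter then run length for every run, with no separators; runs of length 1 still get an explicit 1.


String: "mmbmbk"
Scanning for consecutive runs:
  'm' x 2
  'b' x 1
  'm' x 1
  'b' x 1
  'k' x 1
RLE = "m2b1m1b1k1"


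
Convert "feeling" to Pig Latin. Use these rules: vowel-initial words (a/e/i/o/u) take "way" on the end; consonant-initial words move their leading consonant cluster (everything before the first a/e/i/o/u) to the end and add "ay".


Word: "feeling"
Starts with consonant(s) → move to end, add 'ay'
Consonant cluster: "f"
Pig Latin = "eelingfay"


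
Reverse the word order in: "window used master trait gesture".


Original: "window used master trait gesture"
Words (1..n): window | used | master | trait | gesture
Reversed (n..1): gesture | trait | master | used | window
Result = "gesture trait master used window"


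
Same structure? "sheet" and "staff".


Pattern of "sheet": [0, 1, 2, 2, 3]
Pattern of "staff": [0, 1, 2, 3, 3]
Patterns do not match
Same pattern = No


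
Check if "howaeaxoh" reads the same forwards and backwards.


Word: "howaeaxoh"
Reversed: "hoxaeawoh"
Forward == Backward? howaeaxoh != hoxaeawoh
Palindrome = No


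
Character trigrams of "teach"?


Word: "teach" (length 5)
Number of trigrams = 5 - 3 + 1 = 3
  Position 0: "tea"
  Position 1: "eac"
  Position 2: "ach"
Trigrams = "tea", "eac", "ach"


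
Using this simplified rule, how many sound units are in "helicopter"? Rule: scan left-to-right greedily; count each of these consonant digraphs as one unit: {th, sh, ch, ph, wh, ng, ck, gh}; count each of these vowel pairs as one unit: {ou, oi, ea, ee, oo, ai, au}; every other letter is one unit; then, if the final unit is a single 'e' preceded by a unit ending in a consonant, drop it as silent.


Word: "helicopter" (10 letters)
Left-to-right scan:
  (1) 'h' (letter)
  (2) 'e' (letter)
  (3) 'l' (letter)
  (4) 'i' (letter)
  (5) 'c' (letter)
  (6) 'o' (letter)
  (7) 'p' (letter)
  (8) 't' (letter)
  (9) 'e' (letter)
  (10) 'r' (letter)
Units from scan: 10
Sound units = 10 units


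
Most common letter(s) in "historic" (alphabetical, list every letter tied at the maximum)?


Word: "historic"
Letter counts:
  'c': 1
  'h': 1
  'i': 2
  'o': 1
  'r': 1
  's': 1
  't': 1
Maximum count = 2
Most frequent = 'i' (2 times each)


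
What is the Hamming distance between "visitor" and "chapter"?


Comparing character by character (same length = 7):
  Pos 0: 'v' vs 'c' !=
  Pos 1: 'i' vs 'h' !=
  Pos 2: 's' vs 'a' !=
  Pos 3: 'i' vs 'p' !=
  Pos 4: 't' vs 't' =
  Pos 5: 'o' vs 'e' !=
  Pos 6: 'r' vs 'r' =
Hamming distance = 5


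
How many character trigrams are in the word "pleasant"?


Word: "pleasant" (length 8)
Number of 3-grams = length - 3 + 1 = 8 - 3 + 1
= 6


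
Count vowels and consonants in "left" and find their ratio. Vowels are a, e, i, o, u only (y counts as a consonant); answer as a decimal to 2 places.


Word: "left"
Vowels (a,e,i,o,u): 1
Consonants: 3
Ratio = 1/3
= 0.33


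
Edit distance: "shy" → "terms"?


Word 1: "shy" (length 3)
Word 2: "terms" (length 5)
One optimal edit sequence (insert/delete/substitute each cost 1):
  1. insert 't'  (+1)
  2. insert 'e'  (+1)
  3. substitute 's' -> 'r'  (+1)
  4. substitute 'h' -> 'm'  (+1)
  5. substitute 'y' -> 's'  (+1)
Total edit operations: 5
Edit distance = 5


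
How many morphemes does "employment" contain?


Word: "employment"
Morphemes: employ | -ment
Each morpheme carries meaning
= 2 morphemes


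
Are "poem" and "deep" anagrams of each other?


Word 1: "poem" → sorted: emop
Word 2: "deep" → sorted: deep
Same letters? emop != deep
Anagram = No


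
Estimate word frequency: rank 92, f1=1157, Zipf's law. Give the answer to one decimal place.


Zipf's law: f(r) = f(1) / r
f(1) = 1157
f(92) = 1157 / 92
= 12.6 occurrences


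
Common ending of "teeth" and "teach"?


Word 1: "teeth"
Word 2: "teach"
Comparing from end:
  Pos -1: 'h' == 'h'
  Pos -2: 't' != 'c' (stop)
LCS = "h" (length 1)


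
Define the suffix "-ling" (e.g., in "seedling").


Suffix: -ling
Example: seedling = seed + -ling
Meaning = small / young


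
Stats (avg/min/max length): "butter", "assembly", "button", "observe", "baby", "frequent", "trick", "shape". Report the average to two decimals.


Lengths: "butter"=6, "assembly"=8, "button"=6, "observe"=7, "baby"=4, "frequent"=8, "trick"=5, "shape"=5
Sum = 49, Count = 8
Average = 49/8 = 6.13
= avg=6.13, min=4, max=8


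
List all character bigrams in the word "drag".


Word: "drag" (length 4)
Number of bigrams = 4 - 2 + 1 = 3
  Position 0: "dr"
  Position 1: "ra"
  Position 2: "ag"
Bigrams = "dr", "ra", "ag"


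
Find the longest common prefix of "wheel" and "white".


Word 1: "wheel"
Word 2: "white"
Comparing from start:
  Pos 0: 'w' == 'w'
  Pos 1: 'h' == 'h'
  Pos 2: 'e' != 'i' (stop)
LCP = "wh" (length 2)


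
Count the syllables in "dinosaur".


Word: "dinosaur"
Syllable breakdown: di / no / saur
Counting: 3 parts
= 3 syllables


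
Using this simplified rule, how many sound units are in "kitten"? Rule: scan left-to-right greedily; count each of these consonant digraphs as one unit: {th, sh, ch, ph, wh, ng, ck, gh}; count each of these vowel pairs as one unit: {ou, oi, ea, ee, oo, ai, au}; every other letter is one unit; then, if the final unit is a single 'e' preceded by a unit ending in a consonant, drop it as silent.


Word: "kitten" (6 letters)
Left-to-right scan:
  1. 'k' (letter)
  2. 'i' (letter)
  3. 't' (letter)
  4. 't' (letter)
  5. 'e' (letter)
  6. 'n' (letter)
Units from scan: 6
Sound units = 6 units


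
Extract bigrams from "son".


Word: "son" (length 3)
Number of bigrams = 3 - 2 + 1 = 2
  Position 0: "so"
  Position 1: "on"
Bigrams = "so", "on"


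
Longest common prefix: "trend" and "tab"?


Word 1: "trend"
Word 2: "tab"
Comparing from start:
  Pos 0: 't' == 't'
  Pos 1: 'r' != 'a' (stop)
LCP = "t" (length 1)


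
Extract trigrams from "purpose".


Word: "purpose" (length 7)
Number of trigrams = 7 - 3 + 1 = 5
  Position 0: "pur"
  Position 1: "urp"
  Position 2: "rpo"
  Position 3: "pos"
  Position 4: "ose"
Trigrams = "pur", "urp", "rpo", "pos", "ose"


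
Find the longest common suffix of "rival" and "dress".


Word 1: "rival"
Word 2: "dress"
Comparing from end:
  Pos -1: 'l' != 's' (stop)
LCS = "" (length 0)


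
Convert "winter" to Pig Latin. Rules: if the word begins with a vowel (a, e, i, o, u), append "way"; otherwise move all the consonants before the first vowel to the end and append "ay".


Word: "winter"
Starts with consonant(s) → move to end, add 'ay'
Consonant cluster: "w"
Pig Latin = "interway"


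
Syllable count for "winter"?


Word: "winter"
Syllable breakdown: win | ter
Counting: 2 parts
= 2 syllables


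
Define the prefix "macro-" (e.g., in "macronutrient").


Prefix: macro-
Example: macronutrient = macro- + nutrient
Meaning = large


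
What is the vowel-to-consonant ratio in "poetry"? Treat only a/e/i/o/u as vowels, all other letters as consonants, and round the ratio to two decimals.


Word: "poetry"
Vowels (a,e,i,o,u): 2
Consonants: 4
Ratio = 2/4
= 0.50


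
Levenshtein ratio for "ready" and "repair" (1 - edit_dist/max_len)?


Word 1: "ready" (length 5)
Word 2: "repair" (length 6)
One optimal edit sequence:
  1. keep 'r'
  2. keep 'e'
  3. insert 'p'  (+1)
  4. keep 'a'
  5. substitute 'd' -> 'i'  (+1)
  6. substitute 'y' -> 'r'  (+1)
Edit distance = 3
Max length = max(5, 6) = 6
Similarity = 1 - 3/6
= 0.5000


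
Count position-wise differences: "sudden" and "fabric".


Comparing character by character (same length = 6):
  Pos 0: 's' vs 'f' !=
  Pos 1: 'u' vs 'a' !=
  Pos 2: 'd' vs 'b' !=
  Pos 3: 'd' vs 'r' !=
  Pos 4: 'e' vs 'i' !=
  Pos 5: 'n' vs 'c' !=
Hamming distance = 6


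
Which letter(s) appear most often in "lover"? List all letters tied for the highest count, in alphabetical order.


Word: "lover"
Letter counts:
  'e': 1
  'l': 1
  'o': 1
  'r': 1
  'v': 1
Maximum count = 1
Most frequent = 'e', 'l', 'o', 'r', 'v' (1 time each)


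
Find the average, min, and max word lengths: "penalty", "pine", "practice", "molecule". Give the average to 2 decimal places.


Lengths: "penalty"=7, "pine"=4, "practice"=8, "molecule"=8
Sum = 27, Count = 4
Average = 27/4 = 6.75
= avg=6.75, min=4, max=8


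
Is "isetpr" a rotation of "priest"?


Word: "priest", Candidate: "isetpr"
Method: check if candidate is substring of word+word
"priestpriest" contains "isetpr"? No
Is rotation = No


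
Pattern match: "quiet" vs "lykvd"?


Pattern of "quiet": [0, 1, 2, 3, 4]
Pattern of "lykvd": [0, 1, 2, 3, 4]
Patterns match
Same pattern = Yes


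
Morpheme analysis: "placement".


Word: "placement"
Morphemes: place / -ment
Each morpheme carries meaning
= 2 morphemes


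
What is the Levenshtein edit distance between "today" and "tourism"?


Word 1: "today" (length 5)
Word 2: "tourism" (length 7)
One optimal edit sequence (insert/delete/substitute each cost 1):
  1. keep 't'
  2. keep 'o'
  3. insert 'u'  (+1)
  4. insert 'r'  (+1)
  5. substitute 'd' -> 'i'  (+1)
  6. substitute 'a' -> 's'  (+1)
  7. substitute 'y' -> 'm'  (+1)
Total edit operations: 5
Edit distance = 5


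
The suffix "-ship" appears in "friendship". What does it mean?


Suffix: -ship
Example: friendship (friend + -ship)
Meaning = state / position


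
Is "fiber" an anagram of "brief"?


Word 1: "brief" → sorted: befir
Word 2: "fiber" → sorted: befir
Same letters? befir == befir
Anagram = Yes


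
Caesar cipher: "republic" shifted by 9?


Word: "republic"
Shift: 9
Each letter → (letter + shift) mod 26:
  'r' (17) + 9 = 0 → 'a'
  'e' (4) + 9 = 13 → 'n'
  'p' (15) + 9 = 24 → 'y'
  'u' (20) + 9 = 3 → 'd'
  'b' (1) + 9 = 10 → 'k'
  'l' (11) + 9 = 20 → 'u'
  'i' (8) + 9 = 17 → 'r'
  'c' (2) + 9 = 11 → 'l'
Result = "anydkurl"


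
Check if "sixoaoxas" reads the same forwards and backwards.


Word: "sixoaoxas"
Reversed: "saxoaoxis"
Forward == Backward? sixoaoxas != saxoaoxis
Palindrome = No


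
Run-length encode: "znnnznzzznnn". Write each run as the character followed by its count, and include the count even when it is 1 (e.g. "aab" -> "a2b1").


String: "znnnznzzznnn"
Scanning for consecutive runs:
  'z' x 1
  'n' x 3
  'z' x 1
  'n' x 1
  'z' x 3
  'n' x 3
RLE = "z1n3z1n1z3n3"


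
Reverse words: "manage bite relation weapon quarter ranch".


Original: "manage bite relation weapon quarter ranch"
Words (1..n): manage | bite | relation | weapon | quarter | ranch
Reversed (n..1): ranch | quarter | weapon | relation | bite | manage
Result = "ranch quarter weapon relation bite manage"


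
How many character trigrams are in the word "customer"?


Word: "customer" (length 8)
Number of 3-grams = length - 3 + 1 = 8 - 3 + 1
= 6


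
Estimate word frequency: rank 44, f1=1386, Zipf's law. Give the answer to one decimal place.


Zipf's law: f(r) = f(1) / r
f(1) = 1386
f(44) = 1386 / 44
= 31.5 occurrences


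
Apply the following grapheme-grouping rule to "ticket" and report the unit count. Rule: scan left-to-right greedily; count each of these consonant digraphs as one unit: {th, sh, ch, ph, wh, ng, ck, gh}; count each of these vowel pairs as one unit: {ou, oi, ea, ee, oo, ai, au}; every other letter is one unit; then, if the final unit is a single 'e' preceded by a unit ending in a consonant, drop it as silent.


Word: "ticket" (6 letters)
Left-to-right scan:
  1. 't' (letter)
  2. 'i' (letter)
  3. 'ck' (digraph)
  4. 'e' (letter)
  5. 't' (letter)
Units from scan: 5
Sound units = 5 units


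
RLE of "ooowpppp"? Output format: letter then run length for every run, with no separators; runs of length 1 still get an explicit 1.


String: "ooowpppp"
Scanning for consecutive runs:
  'o' x 3
  'w' x 1
  'p' x 4
RLE = "o3w1p4"


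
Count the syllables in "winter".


Word: "winter"
Syllable breakdown: win | ter
Counting: 2 parts
= 2 syllables


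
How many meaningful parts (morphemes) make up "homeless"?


Word: "homeless"
Morphemes: home / -less
Each morpheme carries meaning
= 2 morphemes


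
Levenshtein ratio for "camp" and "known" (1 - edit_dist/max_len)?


Word 1: "camp" (length 4)
Word 2: "known" (length 5)
One optimal edit sequence:
  1. insert 'k'  (+1)
  2. substitute 'c' -> 'n'  (+1)
  3. substitute 'a' -> 'o'  (+1)
  4. substitute 'm' -> 'w'  (+1)
  5. substitute 'p' -> 'n'  (+1)
Edit distance = 5
Max length = max(4, 5) = 5
Similarity = 1 - 5/5
= 0.0000


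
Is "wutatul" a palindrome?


Word: "wutatul"
Reversed: "lutatuw"
Forward == Backward? wutatul != lutatuw
Palindrome = No


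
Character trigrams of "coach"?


Word: "coach" (length 5)
Number of trigrams = 5 - 3 + 1 = 3
  Position 0: "coa"
  Position 1: "oac"
  Position 2: "ach"
Trigrams = "coa", "oac", "ach"


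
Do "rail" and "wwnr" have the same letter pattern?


Pattern of "rail": [0, 1, 2, 3]
Pattern of "wwnr": [0, 0, 1, 2]
Patterns do not match
Same pattern = No


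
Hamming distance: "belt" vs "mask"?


Comparing character by character (same length = 4):
  Pos 0: 'b' vs 'm' !=
  Pos 1: 'e' vs 'a' !=
  Pos 2: 'l' vs 's' !=
  Pos 3: 't' vs 'k' !=
Hamming distance = 4


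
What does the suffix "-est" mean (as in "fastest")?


Suffix: -est
As in: fastest -> fast + -est
Meaning = most


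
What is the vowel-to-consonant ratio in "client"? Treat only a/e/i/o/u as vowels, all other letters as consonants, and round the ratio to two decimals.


Word: "client"
Vowels (a,e,i,o,u): 2
Consonants: 4
Ratio = 2/4
= 0.50


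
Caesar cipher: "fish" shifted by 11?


Word: "fish"
Shift: 11
Each letter → (letter + shift) mod 26:
  'f' (5) + 11 = 16 → 'q'
  'i' (8) + 11 = 19 → 't'
  's' (18) + 11 = 3 → 'd'
  'h' (7) + 11 = 18 → 's'
Result = "qtds"


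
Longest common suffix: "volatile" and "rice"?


Word 1: "volatile"
Word 2: "rice"
Comparing from end:
  Pos -1: 'e' == 'e'
  Pos -2: 'l' != 'c' (stop)
LCS = "e" (length 1)


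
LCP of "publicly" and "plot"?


Word 1: "publicly"
Word 2: "plot"
Comparing from start:
  Pos 0: 'p' == 'p'
  Pos 1: 'u' != 'l' (stop)
LCP = "p" (length 1)


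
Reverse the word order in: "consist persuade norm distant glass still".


Original: "consist persuade norm distant glass still"
Words (1..n): consist | persuade | norm | distant | glass | still
Reversed (n..1): still | glass | distant | norm | persuade | consist
Result = "still glass distant norm persuade consist"


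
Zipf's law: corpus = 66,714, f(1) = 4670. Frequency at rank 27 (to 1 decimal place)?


Zipf's law: f(r) = f(1) / r
f(1) = 4670
f(27) = 4670 / 27
= 173.0 occurrences


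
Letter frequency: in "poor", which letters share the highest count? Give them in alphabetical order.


Word: "poor"
Letter counts:
  'o': 2
  'p': 1
  'r': 1
Maximum count = 2
Most frequent = 'o' (2 times each)


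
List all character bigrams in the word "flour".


Word: "flour" (length 5)
Number of bigrams = 5 - 2 + 1 = 4
  Position 0: "fl"
  Position 1: "lo"
  Position 2: "ou"
  Position 3: "ur"
Bigrams = "fl", "lo", "ou", "ur"


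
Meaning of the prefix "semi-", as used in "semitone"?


Prefix: semi-
Example: semitone (semi- + tone)
Meaning = half


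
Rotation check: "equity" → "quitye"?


Word: "equity", Candidate: "quitye"
Method: check if candidate is substring of word+word
"equityequity" contains "quitye"? Yes
Is rotation = Yes


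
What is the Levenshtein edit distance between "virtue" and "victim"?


Word 1: "virtue" (length 6)
Word 2: "victim" (length 6)
One optimal edit sequence (insert/delete/substitute each cost 1):
  1. keep 'v'
  2. keep 'i'
  3. substitute 'r' -> 'c'  (+1)
  4. keep 't'
  5. substitute 'u' -> 'i'  (+1)
  6. substitute 'e' -> 'm'  (+1)
Total edit operations: 3
Edit distance = 3


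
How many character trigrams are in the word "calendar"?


Word: "calendar" (length 8)
Number of 3-grams = length - 3 + 1 = 8 - 3 + 1
= 6


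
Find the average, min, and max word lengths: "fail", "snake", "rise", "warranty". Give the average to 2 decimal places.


Lengths: "fail"=4, "snake"=5, "rise"=4, "warranty"=8
Sum = 21, Count = 4
Average = 21/4 = 5.25
= avg=5.25, min=4, max=8


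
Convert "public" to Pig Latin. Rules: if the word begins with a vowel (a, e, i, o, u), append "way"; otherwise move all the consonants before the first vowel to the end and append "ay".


Word: "public"
Starts with consonant(s) → move to end, add 'ay'
Consonant cluster: "p"
Pig Latin = "ublicpay"


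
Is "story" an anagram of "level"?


Word 1: "level" → sorted: eellv
Word 2: "story" → sorted: orsty
Same letters? eellv != orsty
Anagram = No


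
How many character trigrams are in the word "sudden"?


Word: "sudden" (length 6)
Number of 3-grams = length - 3 + 1 = 6 - 3 + 1
= 4


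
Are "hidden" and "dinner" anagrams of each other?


Word 1: "hidden" → sorted: ddehin
Word 2: "dinner" → sorted: deinnr
Same letters? ddehin != deinnr
Anagram = No


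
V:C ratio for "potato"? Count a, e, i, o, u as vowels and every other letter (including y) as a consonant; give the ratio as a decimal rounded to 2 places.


Word: "potato"
Vowels (a,e,i,o,u): 3
Consonants: 3
Ratio = 3/3
= 1.00
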